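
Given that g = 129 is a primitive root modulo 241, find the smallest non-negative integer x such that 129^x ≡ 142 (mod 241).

109

Baby-step giant-step with m = ceil(sqrt(240)) = 16.
Baby table (129^j mod 241 for j=0..15):
  0:1  1:129  2:12  3:102  4:144  5:19  6:41  7:228
  8:10  9:85  10:120  11:56  12:235  13:190  14:169  15:111
Giant step factor: 129^(-16) ≡ 94 (mod 241).
Scan 142·94^i mod 241 for i = 0, 1, …:
  i=0: 142   i=1: 93   i=2: 66   i=3: 179
  i=4: 197   i=5: 202   i=6: 190
Match at i=6, j=13: x = 6·16 + 13 = 109.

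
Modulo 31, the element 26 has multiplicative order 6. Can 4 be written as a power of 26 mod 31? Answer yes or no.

4 ∈ ⟨26⟩ iff 4^6 ≡ 1 (mod 31), since |⟨26⟩| = 6.
4^6 mod 31 = 4.
Since 4 ≠ 1, 4 does not lie in the subgroup.

no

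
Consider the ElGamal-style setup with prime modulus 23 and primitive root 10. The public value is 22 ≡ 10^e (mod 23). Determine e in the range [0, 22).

Successive powers of 10 modulo 23:
  10^0=1  10^1=10  10^2=8  10^3=11  10^4=18  10^5=19
  10^6=6  10^7=14  10^8=2  10^9=20  10^10=16  10^11=22
So 10^11 ≡ 22 (mod 23), giving e = 11.

11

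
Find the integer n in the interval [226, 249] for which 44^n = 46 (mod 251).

239

Compute 44^226 mod 251 = 124, then multiply by 44 repeatedly:
  44^226=124  44^227=185  44^228=108  44^229=234  44^230=5
  44^231=220  44^232=142  44^233=224  44^234=67  44^235=187
  44^236=196  44^237=90  44^238=195  44^239=46
Found 46 at exponent 239.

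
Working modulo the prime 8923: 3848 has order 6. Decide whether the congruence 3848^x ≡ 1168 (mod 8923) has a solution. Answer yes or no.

⟨3848⟩ has order 6; its elements mod 8923 are {1, 3847, 3848, 5075, 5076, 8922}.
1168 is not in this set.

no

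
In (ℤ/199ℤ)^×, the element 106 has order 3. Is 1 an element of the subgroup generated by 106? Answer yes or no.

yes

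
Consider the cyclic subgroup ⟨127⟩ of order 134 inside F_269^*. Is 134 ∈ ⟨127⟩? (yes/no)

no

134 ∈ ⟨127⟩ iff 134^134 ≡ 1 (mod 269), since |⟨127⟩| = 134.
134^134 mod 269 = 268.
Since 268 ≠ 1, 134 does not lie in the subgroup.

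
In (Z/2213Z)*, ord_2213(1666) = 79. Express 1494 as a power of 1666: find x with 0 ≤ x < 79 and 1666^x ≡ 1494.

49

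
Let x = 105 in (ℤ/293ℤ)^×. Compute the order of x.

292

The order of 105 must divide p − 1 = 292 = 2^2 · 73.
Divisors: 1, 2, 4, 73, 146, 292.
Check each in increasing order: 105^1 ≡ 105;  105^2 ≡ 184;  105^4 ≡ 161;  105^73 ≡ 155;  105^146 ≡ 292;  105^292 ≡ 1.
Smallest exponent giving 1 is 292.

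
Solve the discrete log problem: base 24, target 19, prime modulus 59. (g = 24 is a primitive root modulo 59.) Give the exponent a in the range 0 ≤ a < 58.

Baby-step giant-step with m = ceil(sqrt(58)) = 8.
Baby table (24^j mod 59 for j=0..7):
  0:1  1:24  2:45  3:18  4:19  5:43  6:29  7:47
Giant step factor: 24^(-8) ≡ 17 (mod 59).
Scan 19·17^i mod 59 for i = 0, 1, …:
  i=0: 19
Match at i=0, j=4: a = 0·8 + 4 = 4.

4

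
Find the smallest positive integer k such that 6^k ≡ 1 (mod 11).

10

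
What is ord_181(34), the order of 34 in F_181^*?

The order of 34 must divide p − 1 = 180 = 2^2 · 3^2 · 5.
Divisors: 1, 2, 3, 4, 5, 6, 9, 10, 12, 15, 18, 20, 30, 36, 45, 60, 90, 180.
Check each in increasing order: 34^1 ≡ 34;  34^2 ≡ 70;  34^3 ≡ 27;  34^4 ≡ 13;  34^5 ≡ 80;  34^6 ≡ 5;  34^9 ≡ 135;  34^10 ≡ 65;  34^12 ≡ 25;  34^15 ≡ 132;  34^18 ≡ 125;  34^20 ≡ 62;  34^30 ≡ 48;  34^36 ≡ 59;  34^45 ≡ 1.
Smallest exponent giving 1 is 45.

45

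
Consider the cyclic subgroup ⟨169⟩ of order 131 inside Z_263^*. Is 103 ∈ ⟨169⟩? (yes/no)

yes

103 ∈ ⟨169⟩ iff 103^131 ≡ 1 (mod 263), since |⟨169⟩| = 131.
103^131 mod 263 = 1.
Since 1 = 1, 103 lies in the subgroup.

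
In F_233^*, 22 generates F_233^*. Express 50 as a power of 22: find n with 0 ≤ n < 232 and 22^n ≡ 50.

130

Baby-step giant-step with m = ceil(sqrt(232)) = 16.
Baby table (22^j mod 233 for j=0..15):
  0:1  1:22  2:18  3:163  4:91  5:138  6:7  7:154
  8:126  9:209  10:171  11:34  12:49  13:146  14:183  15:65
Giant step factor: 22^(-16) ≡ 51 (mod 233).
Scan 50·51^i mod 233 for i = 0, 1, …:
  i=0: 50   i=1: 220   i=2: 36   i=3: 205
  i=4: 203   i=5: 101   i=6: 25   i=7: 110
  i=8: 18
Match at i=8, j=2: n = 8·16 + 2 = 130.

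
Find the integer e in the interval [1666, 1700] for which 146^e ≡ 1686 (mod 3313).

1698

Compute 146^1666 mod 3313 = 286, then multiply by 146 repeatedly:
  146^1666=286  146^1667=2000  146^1668=456  146^1669=316  146^1670=3067
  146^1671=527  146^1672=743  146^1673=2462  146^1674=1648  146^1675=2072
  146^1676=1029  146^1677=1149  146^1678=2104  146^1679=2388  146^1680=783
  146^1681=1676  146^1682=2847  146^1683=1537  146^1684=2431  146^1685=435
  146^1686=563  146^1687=2686  146^1688=1222  146^1689=2823  146^1690=1346
  146^1691=1049  146^1692=756  146^1693=1047  146^1694=464  146^1695=1484
  146^1696=1319  146^1697=420  146^1698=1686
Found 1686 at exponent 1698.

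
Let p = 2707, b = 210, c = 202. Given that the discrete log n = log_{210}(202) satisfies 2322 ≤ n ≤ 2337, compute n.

Compute 210^2322 mod 2707 = 384, then multiply by 210 repeatedly:
  210^2322=384  210^2323=2137  210^2324=2115  210^2325=202
Found 202 at exponent 2325.

2325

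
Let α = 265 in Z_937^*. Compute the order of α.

312

The order of 265 must divide p − 1 = 936 = 2^3 · 3^2 · 13.
Divisors: 1, 2, 3, 4, 6, 8, 9, 12, 13, 18, 24, 26, 36, 39, 52, 72, 78, 104, 117, 156, 234, 312, 468, 936.
Check each in increasing order: 265^1 ≡ 265;  265^2 ≡ 887;  265^3 ≡ 805;  265^4 ≡ 626;  265^6 ≡ 558;  265^8 ≡ 210;  265^9 ≡ 367;  265^12 ≡ 280;  265^13 ≡ 177;  265^18 ≡ 698;  265^24 ≡ 629;  265^26 ≡ 408;  265^36 ≡ 901;  265^39 ≡ 67;  265^52 ≡ 615;  265^72 ≡ 359;  265^78 ≡ 741;  265^104 ≡ 614;  265^117 ≡ 923;  265^156 ≡ 936;  265^234 ≡ 196;  265^312 ≡ 1.
Smallest exponent giving 1 is 312.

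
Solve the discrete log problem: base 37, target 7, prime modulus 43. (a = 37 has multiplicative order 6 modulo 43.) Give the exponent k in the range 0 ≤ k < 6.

5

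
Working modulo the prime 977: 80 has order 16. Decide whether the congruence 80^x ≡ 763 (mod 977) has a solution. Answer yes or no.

no

⟨80⟩ has order 16; its elements mod 977 are {1, 52, 80, 227, 252, 357, 403, 439, 538, 574, 620, 725, 750, 897, 925, 976}.
763 is not in this set.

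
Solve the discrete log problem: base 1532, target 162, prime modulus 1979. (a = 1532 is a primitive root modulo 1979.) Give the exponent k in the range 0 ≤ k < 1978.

Baby-step giant-step with m = ceil(sqrt(1978)) = 45.
Baby table (1532^j mod 1979 for j=0..44):
  0:1  1:1532  2:1909  3:1605  4:942  5:453  6:1346  7:1933
  8:772  9:1241  10:1372  11:206  12:931  13:1412  14:137  15:110
  16:305  17:216  18:419  19:712  20:355  21:1614  22:877  23:1802
  24:1938  25:516  26:891  27:1481  28:958  29:1217  30:226  31:1886
  32:12  33:573  34:1139  35:1449  36:1409  37:1478  38:320  39:1427
  40:1348  41:1039  42:632  43:493  44:1277
Giant step factor: 1532^(-45) ≡ 1874 (mod 1979).
Scan 162·1874^i mod 1979 for i = 0, 1, …:
  i=0: 162   i=1: 801   i=2: 992   i=3: 727
  i=4: 846   i=5: 225   i=6: 123   i=7: 938
  i=8: 460   i=9: 1175   i=10: 1302   i=11: 1820
  i=12: 863   i=13: 419
Match at i=13, j=18: k = 13·45 + 18 = 603.

603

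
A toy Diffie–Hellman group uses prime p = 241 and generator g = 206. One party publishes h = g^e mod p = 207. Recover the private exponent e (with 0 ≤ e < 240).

199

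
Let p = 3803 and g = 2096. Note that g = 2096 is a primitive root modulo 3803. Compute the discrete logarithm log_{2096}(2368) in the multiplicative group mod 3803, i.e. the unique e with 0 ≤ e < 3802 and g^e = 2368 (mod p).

905

Baby-step giant-step with m = ceil(sqrt(3802)) = 62.
Baby table (2096^j mod 3803 for j=0..61):
  0:1  1:2096  2:751  3:3457  4:1157  5:2561  6:1823  7:2796
  8:3796  9:540  10:2349  11:2422  12:3310  13:1088  14:2451  15:3246
  16:49  17:23  18:2572  19:2061  20:3451  21:3793  22:1858  23:96
  24:3460  25:3642  26:1011  27:785  28:2464  29:70  30:2206  31:3131
  32:2401  33:1127  34:529  35:2111  36:1767  37:3313  38:3573  39:901
  40:2208  41:3520  42:100  43:435  44:2843  45:3430  46:1610  47:1299
  48:3559  49:1981  50:3103  51:758  52:2917  53:2611  54:139  55:2316
  56:1708  57:1345  58:1097  59:2300  60:2399  61:738
Giant step factor: 2096^(-62) ≡ 3162 (mod 3803).
Scan 2368·3162^i mod 3803 for i = 0, 1, …:
  i=0: 2368   i=1: 3312   i=2: 2885   i=3: 2776
  i=4: 388   i=5: 2290   i=6: 68   i=7: 2048
  i=8: 3070   i=9: 2084     …   i=13: 1395
  i=14: 3313
Match at i=14, j=37: e = 14·62 + 37 = 905.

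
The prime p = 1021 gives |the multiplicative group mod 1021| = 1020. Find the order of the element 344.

510

The order of 344 must divide p − 1 = 1020 = 2^2 · 3 · 5 · 17.
Divisors: 1, 2, 3, 4, 5, 6, 10, 12, 15, 17, 20, 30, 34, 51, 60, 68, 85, 102, 170, 204, 255, 340, 510, 1020.
Check each in increasing order: 344^1 ≡ 344;  344^2 ≡ 921;  344^3 ≡ 314;  344^4 ≡ 811;  344^5 ≡ 251;  344^6 ≡ 580;  344^10 ≡ 720;  344^12 ≡ 491;  344^15 ≡ 3;  344^17 ≡ 721;  344^20 ≡ 753;  344^30 ≡ 9;  344^34 ≡ 152;  344^51 ≡ 345;  344^60 ≡ 81;  344^68 ≡ 642;  344^85 ≡ 369;  344^102 ≡ 589;  344^170 ≡ 368;  344^204 ≡ 802;  344^255 ≡ 1020;  344^340 ≡ 652;  344^510 ≡ 1.
Smallest exponent giving 1 is 510.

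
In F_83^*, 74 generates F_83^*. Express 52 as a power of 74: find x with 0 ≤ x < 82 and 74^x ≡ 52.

35

Baby-step giant-step with m = ceil(sqrt(82)) = 10.
Baby table (74^j mod 83 for j=0..9):
  0:1  1:74  2:81  3:18  4:4  5:47  6:75  7:72
  8:16  9:22
Giant step factor: 74^(-10) ≡ 70 (mod 83).
Scan 52·70^i mod 83 for i = 0, 1, …:
  i=0: 52   i=1: 71   i=2: 73   i=3: 47
Match at i=3, j=5: x = 3·10 + 5 = 35.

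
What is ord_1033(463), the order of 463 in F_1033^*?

The order of 463 must divide p − 1 = 1032 = 2^3 · 3 · 43.
Divisors: 1, 2, 3, 4, 6, 8, 12, 24, 43, 86, 129, 172, 258, 344, 516, 1032.
Check each in increasing order: 463^1 ≡ 463;  463^2 ≡ 538;  463^3 ≡ 141;  463^4 ≡ 204;  463^6 ≡ 254;  463^8 ≡ 296;  463^12 ≡ 470;  463^24 ≡ 871;  463^43 ≡ 231;  463^86 ≡ 678;  463^129 ≡ 635;  463^172 ≡ 1032;  463^258 ≡ 355;  463^344 ≡ 1.
Smallest exponent giving 1 is 344.

344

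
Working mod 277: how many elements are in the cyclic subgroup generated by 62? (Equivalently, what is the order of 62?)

138

The order of 62 must divide p − 1 = 276 = 2^2 · 3 · 23.
Divisors: 1, 2, 3, 4, 6, 12, 23, 46, 69, 92, 138, 276.
Check each in increasing order: 62^1 ≡ 62;  62^2 ≡ 243;  62^3 ≡ 108;  62^4 ≡ 48;  62^6 ≡ 30;  62^12 ≡ 69;  62^23 ≡ 117;  62^46 ≡ 116;  62^69 ≡ 276;  62^92 ≡ 160;  62^138 ≡ 1.
Smallest exponent giving 1 is 138.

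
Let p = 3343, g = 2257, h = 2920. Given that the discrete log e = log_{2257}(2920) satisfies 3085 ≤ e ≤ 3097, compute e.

Compute 2257^3085 mod 3343 = 2877, then multiply by 2257 repeatedly:
  2257^3085=2877  2257^3086=1283  2257^3087=693  2257^3088=2920
Found 2920 at exponent 3088.

3088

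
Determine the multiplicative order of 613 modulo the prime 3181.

The order of 613 must divide p − 1 = 3180 = 2^2 · 3 · 5 · 53.
Divisors: 1, 2, 3, 4, 5, 6, 10, 12, 15, 20, 30, 53, 60, 106, 159, 212, 265, 318, 530, 636, 795, 1060, 1590, 3180.
Check each in increasing order: 613^1 ≡ 613;  613^2 ≡ 411;  613^3 ≡ 644;  613^4 ≡ 328;  613^5 ≡ 661;  613^6 ≡ 1206;  613^10 ≡ 1124;  613^12 ≡ 719;  613^15 ≡ 1791;  613^20 ≡ 519;  613^30 ≡ 1233;  613^53 ≡ 1714;  613^60 ≡ 2952;  613^106 ≡ 1733;  613^159 ≡ 2489;  613^212 ≡ 425;  613^265 ≡ 1.
Smallest exponent giving 1 is 265.

265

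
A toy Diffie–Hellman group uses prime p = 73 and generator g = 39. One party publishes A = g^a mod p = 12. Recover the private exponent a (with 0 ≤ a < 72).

38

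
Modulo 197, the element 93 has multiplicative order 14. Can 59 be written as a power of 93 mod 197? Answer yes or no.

59 ∈ ⟨93⟩ iff 59^14 ≡ 1 (mod 197), since |⟨93⟩| = 14.
59^14 mod 197 = 164.
Since 164 ≠ 1, 59 does not lie in the subgroup.

no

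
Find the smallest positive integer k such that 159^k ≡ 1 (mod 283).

The order of 159 must divide p − 1 = 282 = 2 · 3 · 47.
Divisors: 1, 2, 3, 6, 47, 94, 141, 282.
Check each in increasing order: 159^1 ≡ 159;  159^2 ≡ 94;  159^3 ≡ 230;  159^6 ≡ 262;  159^47 ≡ 44;  159^94 ≡ 238;  159^141 ≡ 1.
Smallest exponent giving 1 is 141.

141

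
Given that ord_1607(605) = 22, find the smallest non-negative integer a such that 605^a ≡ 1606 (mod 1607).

11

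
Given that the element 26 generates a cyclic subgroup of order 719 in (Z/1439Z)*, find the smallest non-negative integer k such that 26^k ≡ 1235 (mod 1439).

546

Baby-step giant-step with m = ceil(sqrt(719)) = 27.
Baby table (26^j mod 1439 for j=0..26):
  0:1  1:26  2:676  3:308  4:813  5:992  6:1329  7:18
  8:468  9:656  10:1227  11:244  12:588  13:898  14:324  15:1229
  16:296  17:501  18:75  19:511  20:335  21:76  22:537  23:1011
  24:384  25:1350  26:564
Giant step factor: 26^(-27) ≡ 709 (mod 1439).
Scan 1235·709^i mod 1439 for i = 0, 1, …:
  i=0: 1235   i=1: 703   i=2: 533   i=3: 879
  i=4: 124   i=5: 137   i=6: 720   i=7: 1074
  i=8: 235   i=9: 1130     …   i=19: 79
  i=20: 1329
Match at i=20, j=6: k = 20·27 + 6 = 546.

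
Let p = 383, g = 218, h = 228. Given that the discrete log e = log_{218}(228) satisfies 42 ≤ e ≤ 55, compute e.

44

Compute 218^42 mod 383 = 55, then multiply by 218 repeatedly:
  218^42=55  218^43=117  218^44=228
Found 228 at exponent 44.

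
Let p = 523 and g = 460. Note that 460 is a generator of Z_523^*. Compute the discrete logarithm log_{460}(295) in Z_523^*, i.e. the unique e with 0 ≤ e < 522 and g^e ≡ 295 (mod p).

Baby-step giant-step with m = ceil(sqrt(522)) = 23.
Baby table (460^j mod 523 for j=0..22):
  0:1  1:460  2:308  3:470  4:201  5:412  6:194  7:330
  8:130  9:178  10:292  11:432  12:503  13:214  14:116  15:14
  16:164  17:128  18:304  19:199  20:15  21:101  22:436
Giant step factor: 460^(-23) ≡ 498 (mod 523).
Scan 295·498^i mod 523 for i = 0, 1, …:
  i=0: 295   i=1: 470
Match at i=1, j=3: e = 1·23 + 3 = 26.

26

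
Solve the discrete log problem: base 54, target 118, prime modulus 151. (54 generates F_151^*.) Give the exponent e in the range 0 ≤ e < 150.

100

Baby-step giant-step with m = ceil(sqrt(150)) = 13.
Baby table (54^j mod 151 for j=0..12):
  0:1  1:54  2:47  3:122  4:95  5:147  6:86  7:114
  8:116  9:73  10:16  11:109  12:148
Giant step factor: 54^(-13) ≡ 96 (mod 151).
Scan 118·96^i mod 151 for i = 0, 1, …:
  i=0: 118   i=1: 3   i=2: 137   i=3: 15
  i=4: 81   i=5: 75   i=6: 103   i=7: 73
Match at i=7, j=9: e = 7·13 + 9 = 100.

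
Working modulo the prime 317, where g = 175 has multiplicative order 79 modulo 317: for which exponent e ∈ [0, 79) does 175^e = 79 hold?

Baby-step giant-step with m = ceil(sqrt(79)) = 9.
Baby table (175^j mod 317 for j=0..8):
  0:1  1:175  2:193  3:173  4:160  5:104  6:131  7:101
  8:240
Giant step factor: 175^(-9) ≡ 63 (mod 317).
Scan 79·63^i mod 317 for i = 0, 1, …:
  i=0: 79   i=1: 222   i=2: 38   i=3: 175
Match at i=3, j=1: e = 3·9 + 1 = 28.

28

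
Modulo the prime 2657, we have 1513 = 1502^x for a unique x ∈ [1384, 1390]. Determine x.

1390

Compute 1502^1384 mod 2657 = 2634, then multiply by 1502 repeatedly:
  1502^1384=2634  1502^1385=2652  1502^1386=461  1502^1387=1602  1502^1388=1619
  1502^1389=583  1502^1390=1513
Found 1513 at exponent 1390.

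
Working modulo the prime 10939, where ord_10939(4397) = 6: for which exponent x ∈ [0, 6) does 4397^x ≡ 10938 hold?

3

Successive powers of 4397 modulo 10939:
  4397^0=1  4397^1=4397  4397^2=4396  4397^3=10938
So 4397^3 ≡ 10938 (mod 10939), giving x = 3.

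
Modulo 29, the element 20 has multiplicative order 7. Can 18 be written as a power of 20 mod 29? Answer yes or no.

18 ∈ ⟨20⟩ iff 18^7 ≡ 1 (mod 29), since |⟨20⟩| = 7.
18^7 mod 29 = 17.
Since 17 ≠ 1, 18 does not lie in the subgroup.

no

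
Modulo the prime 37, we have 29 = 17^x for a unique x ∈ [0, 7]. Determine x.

3

Compute 17^0 mod 37 = 1, then multiply by 17 repeatedly:
  17^0=1  17^1=17  17^2=30  17^3=29
Found 29 at exponent 3.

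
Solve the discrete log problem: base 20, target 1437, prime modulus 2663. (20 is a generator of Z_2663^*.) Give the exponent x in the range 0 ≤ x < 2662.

1764

Baby-step giant-step with m = ceil(sqrt(2662)) = 52.
Baby table (20^j mod 2663 for j=0..51):
  0:1  1:20  2:400  3:11  4:220  5:1737  6:121  7:2420
  8:466  9:1331  10:2653  11:2463  12:1326  13:2553  14:463  15:1271
  16:1453  17:2430  18:666  19:5  20:100  21:2000  22:55  23:1100
  24:696  25:605  26:1448  27:2330  28:1329  29:2613  30:1663  31:1304
  32:2113  33:2315  34:1029  35:1939  36:1498  37:667  38:25  39:500
  40:2011  41:275  42:174  43:817  44:362  45:1914  46:998  47:1319
  48:2413  49:326  50:1194  51:2576
Giant step factor: 20^(-52) ≡ 1633 (mod 2663).
Scan 1437·1633^i mod 2663 for i = 0, 1, …:
  i=0: 1437   i=1: 518   i=2: 1723   i=3: 1531
  i=4: 2229   i=5: 2299   i=6: 2100   i=7: 2019
  i=8: 233   i=9: 2343     …   i=32: 931
  i=33: 2413
Match at i=33, j=48: x = 33·52 + 48 = 1764.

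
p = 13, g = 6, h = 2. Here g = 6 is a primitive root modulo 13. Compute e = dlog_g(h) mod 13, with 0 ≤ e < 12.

Successive powers of 6 modulo 13:
  6^0=1  6^1=6  6^2=10  6^3=8  6^4=9  6^5=2
So 6^5 ≡ 2 (mod 13), giving e = 5.

5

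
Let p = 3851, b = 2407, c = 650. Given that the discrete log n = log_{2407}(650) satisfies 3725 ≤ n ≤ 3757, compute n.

3751

Compute 2407^3725 mod 3851 = 2170, then multiply by 2407 repeatedly:
  2407^3725=2170  2407^3726=1234  2407^3727=1117  2407^3728=621  2407^3729=559
  2407^3730=1514  2407^3731=1152  2407^3732=144  2407^3733=18  2407^3734=965
  2407^3735=602  2407^3736=1038  2407^3737=3018  2407^3738=1340  2407^3739=2093
  2407^3740=743  2407^3741=1537  2407^3742=2599  2407^3743=1769  2407^3744=2628
  2407^3745=2254  2407^3746=3170  2407^3747=1359  2407^3748=1614  2407^3749=3090
  2407^3750=1349  2407^3751=650
Found 650 at exponent 3751.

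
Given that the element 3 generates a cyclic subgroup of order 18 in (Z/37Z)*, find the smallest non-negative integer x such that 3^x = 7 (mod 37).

Successive powers of 3 modulo 37:
  3^0=1  3^1=3  3^2=9  3^3=27  3^4=7
So 3^4 ≡ 7 (mod 37), giving x = 4.

4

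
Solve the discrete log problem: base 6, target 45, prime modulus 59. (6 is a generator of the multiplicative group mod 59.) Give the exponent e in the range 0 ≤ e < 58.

Baby-step giant-step with m = ceil(sqrt(58)) = 8.
Baby table (6^j mod 59 for j=0..7):
  0:1  1:6  2:36  3:39  4:57  5:47  6:46  7:40
Giant step factor: 6^(-8) ≡ 15 (mod 59).
Scan 45·15^i mod 59 for i = 0, 1, …:
  i=0: 45   i=1: 26   i=2: 36
Match at i=2, j=2: e = 2·8 + 2 = 18.

18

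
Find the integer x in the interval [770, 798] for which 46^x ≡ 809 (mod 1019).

795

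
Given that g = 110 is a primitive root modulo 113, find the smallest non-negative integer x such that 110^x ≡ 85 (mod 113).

88

Baby-step giant-step with m = ceil(sqrt(112)) = 11.
Baby table (110^j mod 113 for j=0..10):
  0:1  1:110  2:9  3:86  4:81  5:96  6:51  7:73
  8:7  9:92  10:63
Giant step factor: 110^(-11) ≡ 55 (mod 113).
Scan 85·55^i mod 113 for i = 0, 1, …:
  i=0: 85   i=1: 42   i=2: 50   i=3: 38
  i=4: 56   i=5: 29   i=6: 13   i=7: 37
  i=8: 1
Match at i=8, j=0: x = 8·11 + 0 = 88.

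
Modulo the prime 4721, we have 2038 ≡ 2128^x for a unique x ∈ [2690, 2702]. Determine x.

Compute 2128^2690 mod 4721 = 4128, then multiply by 2128 repeatedly:
  2128^2690=4128  2128^2691=3324  2128^2692=1414  2128^2693=1715  2128^2694=187
  2128^2695=1372  2128^2696=2038
Found 2038 at exponent 2696.

2696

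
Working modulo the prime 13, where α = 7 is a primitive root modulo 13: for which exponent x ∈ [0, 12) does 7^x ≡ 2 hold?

11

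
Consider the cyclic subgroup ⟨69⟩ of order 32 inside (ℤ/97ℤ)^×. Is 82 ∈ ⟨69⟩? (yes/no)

82 ∈ ⟨69⟩ iff 82^32 ≡ 1 (mod 97), since |⟨69⟩| = 32.
82^32 mod 97 = 61.
Since 61 ≠ 1, 82 does not lie in the subgroup.

no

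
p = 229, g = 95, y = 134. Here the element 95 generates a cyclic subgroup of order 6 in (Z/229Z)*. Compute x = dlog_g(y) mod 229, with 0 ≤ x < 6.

4

Successive powers of 95 modulo 229:
  95^0=1  95^1=95  95^2=94  95^3=228  95^4=134
So 95^4 ≡ 134 (mod 229), giving x = 4.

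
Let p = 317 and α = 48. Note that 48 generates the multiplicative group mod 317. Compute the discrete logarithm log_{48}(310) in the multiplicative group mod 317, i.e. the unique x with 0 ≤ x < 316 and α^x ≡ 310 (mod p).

92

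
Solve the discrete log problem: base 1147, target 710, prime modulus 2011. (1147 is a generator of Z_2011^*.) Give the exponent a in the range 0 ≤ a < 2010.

Baby-step giant-step with m = ceil(sqrt(2010)) = 45.
Baby table (1147^j mod 2011 for j=0..44):
  0:1  1:1147  2:415  3:1409  4:1290  5:1545  6:424  7:1677
  8:1003  9:149  10:1979  11:1505  12:797  13:1165  14:951  15:835
  16:509  17:633  18:80  19:1265  20:1024  21:104  22:639  23:929
  24:1744  25:1434  26:1811  27:1865  28:1462  29:1751  30:1419  31:694
  32:1673  33:437  34:500  35:365  36:367  37:650  38:1480  39:276
  40:845  41:1924  42:761  43:93  44:88
Giant step factor: 1147^(-45) ≡ 422 (mod 2011).
Scan 710·422^i mod 2011 for i = 0, 1, …:
  i=0: 710   i=1: 1992   i=2: 26   i=3: 917
  i=4: 862   i=5: 1784   i=6: 734   i=7: 54
  i=8: 667   i=9: 1945     …   i=19: 1762
  i=20: 1505
Match at i=20, j=11: a = 20·45 + 11 = 911.

911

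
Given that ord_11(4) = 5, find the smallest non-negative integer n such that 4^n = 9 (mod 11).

3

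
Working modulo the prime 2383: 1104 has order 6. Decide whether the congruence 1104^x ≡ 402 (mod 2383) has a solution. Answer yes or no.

no

⟨1104⟩ has order 6; its elements mod 2383 are {1, 1103, 1104, 1279, 1280, 2382}.
402 is not in this set.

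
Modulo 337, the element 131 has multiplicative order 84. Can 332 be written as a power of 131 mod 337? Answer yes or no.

332 ∈ ⟨131⟩ iff 332^84 ≡ 1 (mod 337), since |⟨131⟩| = 84.
332^84 mod 337 = 148.
Since 148 ≠ 1, 332 does not lie in the subgroup.

no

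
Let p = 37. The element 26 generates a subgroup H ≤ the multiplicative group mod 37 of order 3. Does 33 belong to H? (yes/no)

⟨26⟩ has order 3; its elements mod 37 are {1, 10, 26}.
33 is not in this set.

no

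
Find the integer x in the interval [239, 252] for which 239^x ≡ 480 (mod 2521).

Compute 239^239 mod 2521 = 329, then multiply by 239 repeatedly:
  239^239=329  239^240=480
Found 480 at exponent 240.

240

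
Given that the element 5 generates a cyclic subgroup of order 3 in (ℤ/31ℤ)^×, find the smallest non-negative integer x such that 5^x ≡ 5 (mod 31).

1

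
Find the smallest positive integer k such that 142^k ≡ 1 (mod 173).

43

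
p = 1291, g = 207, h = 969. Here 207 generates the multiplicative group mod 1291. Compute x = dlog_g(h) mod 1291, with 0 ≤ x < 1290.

405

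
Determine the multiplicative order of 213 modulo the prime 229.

38

The order of 213 must divide p − 1 = 228 = 2^2 · 3 · 19.
Divisors: 1, 2, 3, 4, 6, 12, 19, 38, 57, 76, 114, 228.
Check each in increasing order: 213^1 ≡ 213;  213^2 ≡ 27;  213^3 ≡ 26;  213^4 ≡ 42;  213^6 ≡ 218;  213^12 ≡ 121;  213^19 ≡ 228;  213^38 ≡ 1.
Smallest exponent giving 1 is 38.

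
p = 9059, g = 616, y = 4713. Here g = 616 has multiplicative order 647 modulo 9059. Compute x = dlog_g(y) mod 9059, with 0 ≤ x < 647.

Baby-step giant-step with m = ceil(sqrt(647)) = 26.
Baby table (616^j mod 9059 for j=0..25):
  0:1  1:616  2:8037  3:4578  4:2699  5:4787  6:4617  7:8605
  8:1165  9:1979  10:5158  11:6678  12:862  13:5570  14:6818  15:5571
  16:7434  17:4549  18:2953  19:7248  20:7740  21:2806  22:7286  23:3971
  24:206  25:70
Giant step factor: 616^(-26) ≡ 4744 (mod 9059).
Scan 4713·4744^i mod 9059 for i = 0, 1, …:
  i=0: 4713   i=1: 860   i=2: 3290   i=3: 8162
  i=4: 2362   i=5: 8404   i=6: 8976   i=7: 4844
  i=8: 6312   i=9: 4133     …   i=16: 7750
  i=17: 4578
Match at i=17, j=3: x = 17·26 + 3 = 445.

445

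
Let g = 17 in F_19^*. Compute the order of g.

9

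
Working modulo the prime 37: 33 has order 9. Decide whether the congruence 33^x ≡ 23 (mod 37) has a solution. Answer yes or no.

no

23 ∈ ⟨33⟩ iff 23^9 ≡ 1 (mod 37), since |⟨33⟩| = 9.
23^9 mod 37 = 6.
Since 6 ≠ 1, 23 does not lie in the subgroup.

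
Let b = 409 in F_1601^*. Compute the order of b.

The order of 409 must divide p − 1 = 1600 = 2^6 · 5^2.
Divisors: 1, 2, 4, 5, 8, 10, 16, 20, 25, 32, 40, 50, 64, 80, 100, 160, 200, 320, 400, 800, 1600.
Check each in increasing order: 409^1 ≡ 409;  409^2 ≡ 777;  409^4 ≡ 152;  409^5 ≡ 1330;  409^8 ≡ 690;  409^10 ≡ 1396;  409^16 ≡ 603;  409^20 ≡ 399;  409^25 ≡ 739;  409^32 ≡ 182;  409^40 ≡ 702;  409^50 ≡ 180;  409^64 ≡ 1104;  409^80 ≡ 1297;  409^100 ≡ 380;  409^160 ≡ 1159;  409^200 ≡ 310;  409^320 ≡ 42;  409^400 ≡ 40;  409^800 ≡ 1600;  409^1600 ≡ 1.
Smallest exponent giving 1 is 1600.

1600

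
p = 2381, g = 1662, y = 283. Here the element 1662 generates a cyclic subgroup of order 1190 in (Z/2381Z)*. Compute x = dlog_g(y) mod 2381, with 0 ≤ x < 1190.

910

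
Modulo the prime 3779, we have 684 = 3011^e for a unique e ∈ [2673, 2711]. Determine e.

2701

Compute 3011^2673 mod 3779 = 221, then multiply by 3011 repeatedly:
  3011^2673=221  3011^2674=327  3011^2675=2057  3011^2676=3625  3011^2677=1123
  3011^2678=2927  3011^2679=569  3011^2680=1372  3011^2681=645  3011^2682=3468
  3011^2683=771  3011^2684=1175  3011^2685=781  3011^2686=1053  3011^2687=2
  3011^2688=2243  3011^2689=600  3011^2690=238  3011^2691=2387  3011^2692=3378
  3011^2693=1869  3011^2694=628  3011^2695=1408  3011^2696=3229  3011^2697=2931
  3011^2698=1276  3011^2699=2572  3011^2700=1121  3011^2701=684
Found 684 at exponent 2701.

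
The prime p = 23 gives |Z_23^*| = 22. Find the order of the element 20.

22

The order of 20 must divide p − 1 = 22 = 2 · 11.
Divisors: 1, 2, 11, 22.
Check each in increasing order: 20^1 ≡ 20;  20^2 ≡ 9;  20^11 ≡ 22;  20^22 ≡ 1.
Smallest exponent giving 1 is 22.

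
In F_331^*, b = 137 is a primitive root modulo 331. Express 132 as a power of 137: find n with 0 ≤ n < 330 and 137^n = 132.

40

Baby-step giant-step with m = ceil(sqrt(330)) = 19.
Baby table (137^j mod 331 for j=0..18):
  0:1  1:137  2:233  3:145  4:5  5:23  6:172  7:63
  8:25  9:115  10:198  11:315  12:125  13:244  14:328  15:251
  16:294  17:227  18:316
Giant step factor: 137^(-19) ≡ 307 (mod 331).
Scan 132·307^i mod 331 for i = 0, 1, …:
  i=0: 132   i=1: 142   i=2: 233
Match at i=2, j=2: n = 2·19 + 2 = 40.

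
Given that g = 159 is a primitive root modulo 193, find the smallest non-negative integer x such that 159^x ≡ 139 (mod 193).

62

Baby-step giant-step with m = ceil(sqrt(192)) = 14.
Baby table (159^j mod 193 for j=0..13):
  0:1  1:159  2:191  3:68  4:4  5:57  6:185  7:79
  8:16  9:35  10:161  11:123  12:64  13:140
Giant step factor: 159^(-14) ≡ 98 (mod 193).
Scan 139·98^i mod 193 for i = 0, 1, …:
  i=0: 139   i=1: 112   i=2: 168   i=3: 59
  i=4: 185
Match at i=4, j=6: x = 4·14 + 6 = 62.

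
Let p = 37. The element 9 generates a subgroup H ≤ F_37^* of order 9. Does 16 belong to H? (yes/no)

yes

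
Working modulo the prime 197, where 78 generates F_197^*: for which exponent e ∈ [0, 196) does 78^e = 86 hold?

25

Baby-step giant-step with m = ceil(sqrt(196)) = 14.
Baby table (78^j mod 197 for j=0..13):
  0:1  1:78  2:174  3:176  4:135  5:89  6:47  7:120
  8:101  9:195  10:41  11:46  12:42  13:124
Giant step factor: 78^(-14) ≡ 83 (mod 197).
Scan 86·83^i mod 197 for i = 0, 1, …:
  i=0: 86   i=1: 46
Match at i=1, j=11: e = 1·14 + 11 = 25.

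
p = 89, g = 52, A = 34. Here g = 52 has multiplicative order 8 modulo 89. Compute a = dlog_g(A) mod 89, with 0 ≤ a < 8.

2

Successive powers of 52 modulo 89:
  52^0=1  52^1=52  52^2=34
So 52^2 ≡ 34 (mod 89), giving a = 2.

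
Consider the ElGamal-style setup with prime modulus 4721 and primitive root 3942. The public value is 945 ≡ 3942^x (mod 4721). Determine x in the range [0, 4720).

3522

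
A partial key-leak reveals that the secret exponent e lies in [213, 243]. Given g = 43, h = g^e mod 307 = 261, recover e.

Compute 43^213 mod 307 = 12, then multiply by 43 repeatedly:
  43^213=12  43^214=209  43^215=84  43^216=235  43^217=281
  43^218=110  43^219=125  43^220=156  43^221=261
Found 261 at exponent 221.

221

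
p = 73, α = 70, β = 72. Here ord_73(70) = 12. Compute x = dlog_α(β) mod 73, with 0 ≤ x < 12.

6

Successive powers of 70 modulo 73:
  70^0=1  70^1=70  70^2=9  70^3=46  70^4=8  70^5=49
  70^6=72
So 70^6 ≡ 72 (mod 73), giving x = 6.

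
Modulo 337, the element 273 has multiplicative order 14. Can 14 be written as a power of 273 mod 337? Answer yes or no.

14 ∈ ⟨273⟩ iff 14^14 ≡ 1 (mod 337), since |⟨273⟩| = 14.
14^14 mod 337 = 117.
Since 117 ≠ 1, 14 does not lie in the subgroup.

no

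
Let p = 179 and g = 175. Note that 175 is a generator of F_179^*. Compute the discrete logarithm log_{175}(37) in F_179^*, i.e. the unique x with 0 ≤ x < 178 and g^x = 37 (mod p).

119

Baby-step giant-step with m = ceil(sqrt(178)) = 14.
Baby table (175^j mod 179 for j=0..13):
  0:1  1:175  2:16  3:115  4:77  5:50  6:158  7:84
  8:22  9:91  10:173  11:24  12:83  13:26
Giant step factor: 175^(-14) ≡ 74 (mod 179).
Scan 37·74^i mod 179 for i = 0, 1, …:
  i=0: 37   i=1: 53   i=2: 163   i=3: 69
  i=4: 94   i=5: 154   i=6: 119   i=7: 35
  i=8: 84
Match at i=8, j=7: x = 8·14 + 7 = 119.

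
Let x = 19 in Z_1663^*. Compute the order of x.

The order of 19 must divide p − 1 = 1662 = 2 · 3 · 277.
Divisors: 1, 2, 3, 6, 277, 554, 831, 1662.
Check each in increasing order: 19^1 ≡ 19;  19^2 ≡ 361;  19^3 ≡ 207;  19^6 ≡ 1274;  19^277 ≡ 1344;  19^554 ≡ 318;  19^831 ≡ 1.
Smallest exponent giving 1 is 831.

831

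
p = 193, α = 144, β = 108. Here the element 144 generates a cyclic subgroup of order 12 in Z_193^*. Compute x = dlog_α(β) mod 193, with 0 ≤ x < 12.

8

Successive powers of 144 modulo 193:
  144^0=1  144^1=144  144^2=85  144^3=81  144^4=84  144^5=130
  144^6=192  144^7=49  144^8=108
So 144^8 ≡ 108 (mod 193), giving x = 8.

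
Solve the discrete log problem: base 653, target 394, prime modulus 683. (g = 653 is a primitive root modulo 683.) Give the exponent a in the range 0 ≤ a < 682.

641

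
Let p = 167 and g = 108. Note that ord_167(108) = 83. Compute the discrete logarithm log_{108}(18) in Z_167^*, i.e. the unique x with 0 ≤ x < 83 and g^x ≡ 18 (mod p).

Baby-step giant-step with m = ceil(sqrt(83)) = 10.
Baby table (108^j mod 167 for j=0..9):
  0:1  1:108  2:141  3:31  4:8  5:29  6:126  7:81
  8:64  9:65
Giant step factor: 108^(-10) ≡ 28 (mod 167).
Scan 18·28^i mod 167 for i = 0, 1, …:
  i=0: 18   i=1: 3   i=2: 84   i=3: 14
  i=4: 58   i=5: 121   i=6: 48   i=7: 8
Match at i=7, j=4: x = 7·10 + 4 = 74.

74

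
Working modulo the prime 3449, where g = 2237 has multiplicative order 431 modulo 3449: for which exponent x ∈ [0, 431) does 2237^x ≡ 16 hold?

43

Baby-step giant-step with m = ceil(sqrt(431)) = 21.
Baby table (2237^j mod 3449 for j=0..20):
  0:1  1:2237  2:3119  3:3325  4:1981  5:2981  6:1580  7:2684
  8:2848  9:673  10:1737  11:2095  12:2773  13:1899  14:2344  15:1048
  16:2505  17:2509  18:1110  19:3239  20:2743
Giant step factor: 2237^(-21) ≡ 3352 (mod 3449).
Scan 16·3352^i mod 3449 for i = 0, 1, …:
  i=0: 16   i=1: 1897   i=2: 2237
Match at i=2, j=1: x = 2·21 + 1 = 43.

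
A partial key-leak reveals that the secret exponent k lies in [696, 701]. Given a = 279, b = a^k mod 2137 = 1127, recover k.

697

Compute 279^696 mod 2137 = 1827, then multiply by 279 repeatedly:
  279^696=1827  279^697=1127
Found 1127 at exponent 697.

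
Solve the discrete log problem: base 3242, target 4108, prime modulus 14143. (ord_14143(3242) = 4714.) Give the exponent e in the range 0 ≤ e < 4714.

Baby-step giant-step with m = ceil(sqrt(4714)) = 69.
Baby table (3242^j mod 14143 for j=0..68):
  0:1  1:3242  2:2315  3:9440  4:13171  5:2665  6:12700  7:3127
  8:11346  9:11932  10:2439  11:1301  12:3228  13:13499  14:5316  15:8298
  16:2130  17:3676  18:9186  19:9997  20:8661  21:5107  22:9584  23:13300
  24:10736  25:189  26:4589  27:13245  28:2142  29:151  30:8680  31:10133
  32:11140  33:8801  34:6411  35:8395  36:5458  37:1943  38:5571  39:571
  40:12592  41:6566  42:1757  43:10708  44:8414  45:10484  46:3499  47:1072
  48:10389  49:6655  50:7435  51:4598  52:14137  53:8834  54:253  55:14075
  56:5832  57:12296  58:8658  59:9524  60:2639  61:13266  62:13652  63:6337
  64:8918  65:3864  66:10533  67:6784  68:1363
Giant step factor: 3242^(-69) ≡ 9269 (mod 14143).
Scan 4108·9269^i mod 14143 for i = 0, 1, …:
  i=0: 4108   i=1: 4096   i=2: 6012   i=3: 1808
  i=4: 13040   i=5: 1682   i=6: 4872   i=7: 14112
  i=8: 9664   i=9: 7997     …   i=14: 12081
  i=15: 8658
Match at i=15, j=58: e = 15·69 + 58 = 1093.

1093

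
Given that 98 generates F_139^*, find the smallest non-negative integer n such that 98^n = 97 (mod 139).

115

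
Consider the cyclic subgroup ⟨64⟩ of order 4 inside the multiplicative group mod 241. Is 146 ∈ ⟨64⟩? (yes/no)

no

146 ∈ ⟨64⟩ iff 146^4 ≡ 1 (mod 241), since |⟨64⟩| = 4.
146^4 mod 241 = 96.
Since 96 ≠ 1, 146 does not lie in the subgroup.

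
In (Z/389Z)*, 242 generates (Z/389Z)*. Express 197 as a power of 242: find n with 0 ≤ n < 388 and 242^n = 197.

Baby-step giant-step with m = ceil(sqrt(388)) = 20.
Baby table (242^j mod 389 for j=0..19):
  0:1  1:242  2:214  3:51  4:283  5:22  6:267  7:40
  8:344  9:2  10:95  11:39  12:102  13:177  14:44  15:145
  16:80  17:299  18:4  19:190
Giant step factor: 242^(-20) ≡ 5 (mod 389).
Scan 197·5^i mod 389 for i = 0, 1, …:
  i=0: 197   i=1: 207   i=2: 257   i=3: 118
  i=4: 201   i=5: 227   i=6: 357   i=7: 229
  i=8: 367   i=9: 279     …   i=16: 38
  i=17: 190
Match at i=17, j=19: n = 17·20 + 19 = 359.

359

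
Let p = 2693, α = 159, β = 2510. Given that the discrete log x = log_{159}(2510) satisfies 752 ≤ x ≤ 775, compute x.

Compute 159^752 mod 2693 = 90, then multiply by 159 repeatedly:
  159^752=90  159^753=845  159^754=2398  159^755=1569  159^756=1715
  159^757=692  159^758=2308  159^759=724  159^760=2010  159^761=1816
  159^762=593  159^763=32  159^764=2395  159^765=1092  159^766=1276
  159^767=909  159^768=1802  159^769=1060  159^770=1574  159^771=2510
Found 2510 at exponent 771.

771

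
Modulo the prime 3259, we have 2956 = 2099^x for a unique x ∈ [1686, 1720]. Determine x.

Compute 2099^1686 mod 3259 = 1535, then multiply by 2099 repeatedly:
  2099^1686=1535  2099^1687=2073  2099^1688=462  2099^1689=1815  2099^1690=3173
  2099^1691=1990  2099^1692=2231  2099^1693=2945  2099^1694=2491  2099^1695=1173
  2099^1696=1582  2099^1697=2956
Found 2956 at exponent 1697.

1697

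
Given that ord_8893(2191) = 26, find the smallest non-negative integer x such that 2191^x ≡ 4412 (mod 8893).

Successive powers of 2191 modulo 8893:
  2191^0=1  2191^1=2191  2191^2=7154  2191^3=4948  2191^4=501  2191^5=3852
  2191^6=275  2191^7=6694  2191^8=1997  2191^9=71  2191^10=4380  2191^11=1033
  2191^12=4481  2191^13=8892  2191^14=6702  2191^15=1739  2191^16=3945  2191^17=8392
  2191^18=5041  2191^19=8618  2191^20=2199  2191^21=6896  2191^22=8822  2191^23=4513
  2191^24=7860  2191^25=4412
So 2191^25 ≡ 4412 (mod 8893), giving x = 25.

25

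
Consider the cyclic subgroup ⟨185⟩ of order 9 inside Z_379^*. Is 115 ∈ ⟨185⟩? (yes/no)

115 ∈ ⟨185⟩ iff 115^9 ≡ 1 (mod 379), since |⟨185⟩| = 9.
115^9 mod 379 = 1.
Since 1 = 1, 115 lies in the subgroup.

yes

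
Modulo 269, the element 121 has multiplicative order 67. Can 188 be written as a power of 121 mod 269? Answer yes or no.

no

188 ∈ ⟨121⟩ iff 188^67 ≡ 1 (mod 269), since |⟨121⟩| = 67.
188^67 mod 269 = 268.
Since 268 ≠ 1, 188 does not lie in the subgroup.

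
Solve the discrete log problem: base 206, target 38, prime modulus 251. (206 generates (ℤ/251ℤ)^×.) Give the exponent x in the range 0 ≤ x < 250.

4

Successive powers of 206 modulo 251:
  206^0=1  206^1=206  206^2=17  206^3=239  206^4=38
So 206^4 ≡ 38 (mod 251), giving x = 4.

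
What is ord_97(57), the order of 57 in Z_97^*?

The order of 57 must divide p − 1 = 96 = 2^5 · 3.
Divisors: 1, 2, 3, 4, 6, 8, 12, 16, 24, 32, 48, 96.
Check each in increasing order: 57^1 ≡ 57;  57^2 ≡ 48;  57^3 ≡ 20;  57^4 ≡ 73;  57^6 ≡ 12;  57^8 ≡ 91;  57^12 ≡ 47;  57^16 ≡ 36;  57^24 ≡ 75;  57^32 ≡ 35;  57^48 ≡ 96;  57^96 ≡ 1.
Smallest exponent giving 1 is 96.

96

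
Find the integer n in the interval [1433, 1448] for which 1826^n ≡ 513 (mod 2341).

1446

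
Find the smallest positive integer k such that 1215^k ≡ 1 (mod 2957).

1478

The order of 1215 must divide p − 1 = 2956 = 2^2 · 739.
Divisors: 1, 2, 4, 739, 1478, 2956.
Check each in increasing order: 1215^1 ≡ 1215;  1215^2 ≡ 682;  1215^4 ≡ 875;  1215^739 ≡ 2956;  1215^1478 ≡ 1.
Smallest exponent giving 1 is 1478.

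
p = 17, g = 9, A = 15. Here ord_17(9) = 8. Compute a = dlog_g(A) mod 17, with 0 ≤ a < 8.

3

Successive powers of 9 modulo 17:
  9^0=1  9^1=9  9^2=13  9^3=15
So 9^3 ≡ 15 (mod 17), giving a = 3.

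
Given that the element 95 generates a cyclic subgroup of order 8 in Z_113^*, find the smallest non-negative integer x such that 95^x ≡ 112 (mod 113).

4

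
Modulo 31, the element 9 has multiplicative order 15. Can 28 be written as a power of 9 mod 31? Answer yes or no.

yes

⟨9⟩ has order 15; its elements mod 31 are {1, 2, 4, 5, 7, 8, 9, 10, 14, 16, 18, 19, 20, 25, 28}.
28 is in this set.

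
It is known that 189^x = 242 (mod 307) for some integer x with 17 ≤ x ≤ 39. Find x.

25

Compute 189^17 mod 307 = 254, then multiply by 189 repeatedly:
  189^17=254  189^18=114  189^19=56  189^20=146  189^21=271
  189^22=257  189^23=67  189^24=76  189^25=242
Found 242 at exponent 25.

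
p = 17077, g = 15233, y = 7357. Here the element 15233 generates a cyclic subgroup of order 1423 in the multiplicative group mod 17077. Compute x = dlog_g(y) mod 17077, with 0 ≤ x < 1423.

754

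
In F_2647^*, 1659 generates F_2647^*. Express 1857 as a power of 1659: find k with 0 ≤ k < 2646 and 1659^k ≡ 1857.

2587

Baby-step giant-step with m = ceil(sqrt(2646)) = 52.
Baby table (1659^j mod 2647 for j=0..51):
  0:1  1:1659  2:2048  3:1531  4:1456  5:1440  6:1366  7:362
  8:2336  9:216  10:999  11:319  12:2468  13:2150  14:1341  15:1239
  16:1429  17:1646  18:1657  19:1377  20:82  21:1041  22:1175  23:1133
  24:277  25:1612  26:838  27:567  28:968  29:1830  30:2508  31:2335
  32:1204  33:1598  34:1435  35:1012  36:710  37:2622  38:877  39:1740
  40:1430  41:658  42:1058  43:261  44:1538  45:2481  46:2541  47:1495
  48:2613  49:1828  50:1837  51:886
Giant step factor: 1659^(-52) ≡ 2543 (mod 2647).
Scan 1857·2543^i mod 2647 for i = 0, 1, …:
  i=0: 1857   i=1: 103   i=2: 2523   i=3: 2308
  i=4: 845   i=5: 2118   i=6: 2076   i=7: 1150
  i=8: 2162   i=9: 147     …   i=48: 1714
  i=49: 1740
Match at i=49, j=39: k = 49·52 + 39 = 2587.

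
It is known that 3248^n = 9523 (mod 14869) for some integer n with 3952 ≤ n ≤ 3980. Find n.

Compute 3248^3952 mod 14869 = 9500, then multiply by 3248 repeatedly:
  3248^3952=9500  3248^3953=2825  3248^3954=1427  3248^3955=10637  3248^3956=8289
  3248^3957=9782  3248^3958=11752  3248^3959=1773  3248^3960=4401  3248^3961=5339
  3248^3962=3818  3248^3963=118  3248^3964=11539  3248^3965=8792  3248^3966=7936
  3248^3967=8151  3248^3968=7628  3248^3969=3990  3248^3970=8621  3248^3971=2681
  3248^3972=9523
Found 9523 at exponent 3972.

3972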